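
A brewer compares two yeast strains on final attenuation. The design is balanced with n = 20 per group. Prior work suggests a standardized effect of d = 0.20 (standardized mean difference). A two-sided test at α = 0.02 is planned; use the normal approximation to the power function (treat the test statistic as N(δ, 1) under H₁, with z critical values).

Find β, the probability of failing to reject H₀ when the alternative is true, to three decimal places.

Noncentrality parameter: δ = d·√(n/2) = 0.20 × √(20/2) = 0.6325
Two-sided α = 0.02 → critical value z_{0.01} = 2.326.
Power = Φ(δ − 2.326) + Φ(−δ − 2.326) = Φ(-1.694) + Φ(-2.959) = 0.0451 + 0.0015 = 0.0467.
Type II error: β = 1 − power = 1 − 0.0467 = 0.9533.

β ≈ 0.953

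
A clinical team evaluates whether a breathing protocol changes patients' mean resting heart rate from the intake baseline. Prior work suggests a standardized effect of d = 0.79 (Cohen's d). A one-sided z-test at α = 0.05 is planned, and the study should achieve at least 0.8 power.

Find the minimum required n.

Set Φ(δ − 1.645) = 0.8; then δ − 1.645 = Φ⁻¹(0.8) = 0.842, giving δ = 2.486.
δ = d·√n ⇒ n = (δ/d)² = (2.486 / 0.79)² = 9.91.
Rounding up, n = 10.

n = 10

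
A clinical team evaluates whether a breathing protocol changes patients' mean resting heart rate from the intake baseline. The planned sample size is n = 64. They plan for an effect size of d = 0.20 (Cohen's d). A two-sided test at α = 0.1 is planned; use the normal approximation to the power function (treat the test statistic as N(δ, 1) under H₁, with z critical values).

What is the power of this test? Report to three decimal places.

Power ≈ 0.483

Noncentrality parameter: δ = d·√n = 0.20 × √64 = 1.6000
Critical value for a two-sided test at α = 0.1: z_{α/2} = 1.645.
Power = Φ(δ − 1.645) + Φ(−δ − 1.645) = Φ(-0.045) + Φ(-3.245) = 0.4821 + 0.0006 = 0.4827.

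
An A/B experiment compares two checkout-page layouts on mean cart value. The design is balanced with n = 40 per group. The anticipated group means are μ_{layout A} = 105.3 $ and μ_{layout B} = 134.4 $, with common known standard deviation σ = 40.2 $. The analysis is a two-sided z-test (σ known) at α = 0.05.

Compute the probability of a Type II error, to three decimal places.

β ≈ 0.101

Standardized effect: d = |μ_{layout A} − μ_{layout B}| / σ = |105.3 − 134.4| / 40.2 = 0.7239
Noncentrality parameter: λ = d·√(n/2) = 0.7239 × √(40/2) = 3.2373
Critical value for a two-sided test at α = 0.05: z_{α/2} = 1.960.
Power = Φ(λ − 1.960) + Φ(−λ − 1.960) = Φ(1.277) + Φ(-5.197) = 0.8993 + 0.0000 = 0.8993.
Type II error: β = 1 − power = 1 − 0.8993 = 0.1007.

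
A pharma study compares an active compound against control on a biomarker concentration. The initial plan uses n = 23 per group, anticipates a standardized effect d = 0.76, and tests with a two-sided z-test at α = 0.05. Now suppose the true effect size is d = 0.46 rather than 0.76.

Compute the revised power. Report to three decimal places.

With d = 0.46: δ = d·√(n/2) = 0.46 × √(23/2) = 1.5599. Critical value z_{0.025} = 1.960.
Revised power = Φ(δ − 1.960) + Φ(−δ − 1.960) = Φ(-0.400) + Φ(-3.520) = 0.3446 + 0.0002 = 0.3448.

Power ≈ 0.345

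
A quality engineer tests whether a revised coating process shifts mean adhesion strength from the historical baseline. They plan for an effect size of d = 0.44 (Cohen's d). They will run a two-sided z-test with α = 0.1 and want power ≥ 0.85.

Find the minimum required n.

n = 38

Set Φ(δ − 1.645) = 0.85; then δ − 1.645 = Φ⁻¹(0.85) = 1.036, giving δ = 2.681.
(The Φ(−δ − z_{α/2}) term is vanishingly small for δ > 0 and is dropped in the standard sample-size formula.)
δ = d·√n ⇒ n = (δ/d)² = (2.681 / 0.44)² = 37.13.
Round up to the next whole unit.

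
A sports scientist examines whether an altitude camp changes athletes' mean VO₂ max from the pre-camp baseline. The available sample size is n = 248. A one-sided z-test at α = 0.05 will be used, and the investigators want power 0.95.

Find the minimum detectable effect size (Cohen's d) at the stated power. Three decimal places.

Required noncentrality: δ = z_{0.05} + z_{0.05} = 1.645 + 1.645 = 3.290.
δ = d·√n ⇒ d = δ/√n = 3.290/√248 = 0.2089.

d ≈ 0.209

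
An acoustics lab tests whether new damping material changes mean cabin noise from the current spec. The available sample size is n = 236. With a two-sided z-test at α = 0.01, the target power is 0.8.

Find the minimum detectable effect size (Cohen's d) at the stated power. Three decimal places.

Required noncentrality: δ = z_{0.005} + z_{0.20} = 2.576 + 0.842 = 3.417.
(The second rejection-region term Φ(−δ − z_{α/2}) is negligible and dropped.)
δ = d·√n ⇒ d = δ/√n = 3.417/√236 = 0.2225.

d ≈ 0.222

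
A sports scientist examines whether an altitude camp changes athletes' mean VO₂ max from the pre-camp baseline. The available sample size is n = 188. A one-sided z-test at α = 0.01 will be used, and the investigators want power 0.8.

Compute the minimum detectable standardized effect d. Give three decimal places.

Need Φ(δ − 2.326) = 0.8, so δ = 2.326 + 0.842 = 3.168.
δ = d·√n ⇒ d = δ/√n = 3.168/√188 = 0.2310.

d ≈ 0.231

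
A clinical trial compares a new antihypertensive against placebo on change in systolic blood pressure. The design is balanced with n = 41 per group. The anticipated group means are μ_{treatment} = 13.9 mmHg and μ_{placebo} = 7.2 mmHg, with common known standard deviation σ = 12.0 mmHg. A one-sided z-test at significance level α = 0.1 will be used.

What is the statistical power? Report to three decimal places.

Power ≈ 0.894

Standardized effect: d = |μ_{treatment} − μ_{placebo}| / σ = |13.9 − 7.2| / 12.0 = 0.5583
Noncentrality parameter: δ = d·√(n/2) = 0.5583 × √(41/2) = 2.5280
Critical value for a one-sided test at α = 0.1: z_α = 1.282.
Power = P(Z > 1.282 − δ) = Φ(1.246) = 0.8937.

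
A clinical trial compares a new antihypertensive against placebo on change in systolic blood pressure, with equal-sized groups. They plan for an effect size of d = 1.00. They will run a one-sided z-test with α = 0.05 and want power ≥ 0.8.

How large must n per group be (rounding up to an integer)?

n = 13 per group

Set Φ(δ − 1.645) = 0.8; then δ − 1.645 = Φ⁻¹(0.8) = 0.842, giving δ = 2.486.
δ = d·√(n/2) ⇒ n = 2(δ/d)² = 2 × (2.486 / 1.00)² = 12.37.
Rounding up, n = 13 per group.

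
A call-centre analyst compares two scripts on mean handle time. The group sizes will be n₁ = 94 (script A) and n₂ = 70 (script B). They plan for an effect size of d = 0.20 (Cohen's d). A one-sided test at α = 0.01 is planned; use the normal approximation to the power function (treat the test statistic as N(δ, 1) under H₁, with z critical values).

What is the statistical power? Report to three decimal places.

Noncentrality parameter: δ = d / √(1/n₁ + 1/n₂) = 0.20 / √(1/94 + 1/70) = 1.2668
Critical value for a one-sided test at α = 0.01: z_α = 2.326.
Power = P(Z > 2.326 − δ) = Φ(-1.060) = 0.1447.

Power ≈ 0.145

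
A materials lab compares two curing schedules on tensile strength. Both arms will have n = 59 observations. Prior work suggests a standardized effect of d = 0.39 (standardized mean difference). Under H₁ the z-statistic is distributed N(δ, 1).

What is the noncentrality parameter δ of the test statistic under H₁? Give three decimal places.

δ = d·√(n/2) = 0.39 × √(59/2) = 2.1182

δ ≈ 2.118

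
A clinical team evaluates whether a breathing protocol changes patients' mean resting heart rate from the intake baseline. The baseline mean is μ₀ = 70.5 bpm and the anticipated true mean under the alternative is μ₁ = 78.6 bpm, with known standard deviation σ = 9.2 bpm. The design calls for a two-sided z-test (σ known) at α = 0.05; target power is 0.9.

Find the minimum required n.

Standardized effect: d = |μ₁ − μ₀| / σ = |78.6 − 70.5| / 9.2 = 0.8804
Set Φ(δ − 1.960) = 0.9; then δ − 1.960 = Φ⁻¹(0.9) = 1.282, giving δ = 3.242.
(For δ > 0 the lower-tail rejection region contributes negligibly to power, so the one-term inversion is standard.)
δ = d·√n ⇒ n = (δ/d)² = (3.242 / 0.8804)² = 13.56.
Round up to the next whole unit.

n = 14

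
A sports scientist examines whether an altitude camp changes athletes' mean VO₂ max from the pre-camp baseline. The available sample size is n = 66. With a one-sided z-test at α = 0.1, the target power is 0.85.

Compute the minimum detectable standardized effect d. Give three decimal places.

Required noncentrality: δ = z_{0.1} + z_{0.15} = 1.282 + 1.036 = 2.318.
δ = d·√n ⇒ d = δ/√n = 2.318/√66 = 0.2853.

d ≈ 0.285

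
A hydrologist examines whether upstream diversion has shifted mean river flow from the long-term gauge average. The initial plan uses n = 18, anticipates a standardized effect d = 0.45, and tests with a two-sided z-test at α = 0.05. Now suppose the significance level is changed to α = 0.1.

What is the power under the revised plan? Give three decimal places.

δ = d·√n = 0.45 × √18 = 1.9092 (unchanged). New critical value: z_{0.05} = 1.645.
Revised power = Φ(δ − 1.645) + Φ(−δ − 1.645) = Φ(0.264) + Φ(-3.554) = 0.6042 + 0.0002 = 0.6044.

Power ≈ 0.604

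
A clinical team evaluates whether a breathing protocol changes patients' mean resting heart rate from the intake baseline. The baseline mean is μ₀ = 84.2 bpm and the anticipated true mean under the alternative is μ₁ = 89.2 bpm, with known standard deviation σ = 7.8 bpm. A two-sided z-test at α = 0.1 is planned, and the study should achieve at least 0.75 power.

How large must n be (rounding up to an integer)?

Standardized effect: d = |μ₁ − μ₀| / σ = |89.2 − 84.2| / 7.8 = 0.6410
Set Φ(δ − 1.645) = 0.75; then δ − 1.645 = Φ⁻¹(0.75) = 0.674, giving δ = 2.319.
(The Φ(−δ − z_{α/2}) term is vanishingly small for δ > 0 and is dropped in the standard sample-size formula.)
δ = d·√n ⇒ n = (δ/d)² = (2.319 / 0.6410)² = 13.09.
Round up to the next whole unit.

n = 14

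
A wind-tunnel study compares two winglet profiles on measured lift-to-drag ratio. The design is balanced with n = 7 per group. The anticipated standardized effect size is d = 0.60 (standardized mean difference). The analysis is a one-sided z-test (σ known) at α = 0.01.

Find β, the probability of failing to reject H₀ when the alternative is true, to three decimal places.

β ≈ 0.886

Noncentrality parameter: δ = d·√(n/2) = 0.60 × √(7/2) = 1.1225
Critical value for a one-sided test at α = 0.01: z_α = 2.326.
Power = Φ(δ − 2.326) = Φ(-1.204) = 0.1143.
Type II error: β = 1 − power = 1 − 0.1143 = 0.8857.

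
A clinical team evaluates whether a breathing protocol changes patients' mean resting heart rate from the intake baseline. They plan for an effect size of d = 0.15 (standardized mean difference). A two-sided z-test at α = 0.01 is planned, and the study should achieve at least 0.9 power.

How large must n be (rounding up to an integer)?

Set Φ(δ − 2.576) = 0.9; then δ − 2.576 = Φ⁻¹(0.9) = 1.282, giving δ = 3.857.
(The Φ(−δ − z_{α/2}) term is vanishingly small for δ > 0 and is dropped in the standard sample-size formula.)
δ = d·√n ⇒ n = (δ/d)² = (3.857 / 0.15)² = 661.31.
Rounding up, n = 662.

n = 662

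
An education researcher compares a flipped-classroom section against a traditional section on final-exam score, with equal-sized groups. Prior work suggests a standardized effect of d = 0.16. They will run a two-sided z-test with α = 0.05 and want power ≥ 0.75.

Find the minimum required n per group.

Set Φ(δ − 1.960) = 0.75; then δ − 1.960 = Φ⁻¹(0.75) = 0.674, giving δ = 2.634.
(The Φ(−δ − z_{α/2}) term is vanishingly small for δ > 0 and is dropped in the standard sample-size formula.)
δ = d·√(n/2) ⇒ n = 2(δ/d)² = 2 × (2.634 / 0.16)² = 542.21.
Round up to the next whole unit.

n = 543 per group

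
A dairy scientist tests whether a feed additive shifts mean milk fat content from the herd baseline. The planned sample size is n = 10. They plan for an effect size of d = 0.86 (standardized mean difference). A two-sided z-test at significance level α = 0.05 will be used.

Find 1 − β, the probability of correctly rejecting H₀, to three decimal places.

Noncentrality parameter: δ = d·√n = 0.86 × √10 = 2.7196
Critical value for a two-sided test at α = 0.05: z_{α/2} = 1.960.
Power = Φ(δ − 1.960) + Φ(−δ − 1.960) = Φ(0.760) + Φ(-4.680) = 0.7763 + 0.0000 = 0.7763.

Power ≈ 0.776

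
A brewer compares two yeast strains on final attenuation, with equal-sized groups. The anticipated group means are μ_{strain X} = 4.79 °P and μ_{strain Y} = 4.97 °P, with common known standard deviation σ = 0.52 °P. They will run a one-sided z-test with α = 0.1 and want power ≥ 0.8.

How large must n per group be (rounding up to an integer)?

n = 76 per group

Standardized effect: d = |μ_{strain X} − μ_{strain Y}| / σ = |4.79 − 4.97| / 0.52 = 0.3462
Set Φ(δ − 1.282) = 0.8; then δ − 1.282 = Φ⁻¹(0.8) = 0.842, giving δ = 2.123.
δ = d·√(n/2) ⇒ n = 2(δ/d)² = 2 × (2.123 / 0.3462)² = 75.24.
Rounding up, n = 76 per group.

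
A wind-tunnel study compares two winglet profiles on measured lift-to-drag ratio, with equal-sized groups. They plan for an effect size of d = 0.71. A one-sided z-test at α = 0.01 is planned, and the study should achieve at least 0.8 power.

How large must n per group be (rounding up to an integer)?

n = 40 per group

For power 0.8 need Φ(δ − z_{0.01}) = 0.8, so δ = z_{0.01} + z_{0.20} = 2.326 + 0.842 = 3.168.
δ = d·√(n/2) ⇒ n = 2(δ/d)² = 2 × (3.168 / 0.71)² = 39.82.
Rounding up, n = 40 per group.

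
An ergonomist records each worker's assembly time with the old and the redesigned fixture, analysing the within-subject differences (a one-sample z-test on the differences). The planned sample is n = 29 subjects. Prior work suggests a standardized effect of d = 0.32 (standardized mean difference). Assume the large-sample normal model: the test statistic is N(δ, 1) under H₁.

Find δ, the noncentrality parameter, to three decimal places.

δ ≈ 1.723

The noncentrality parameter scales effect size by the design's sample-size factor: δ = d·√n = 0.32 × √29 = 1.7233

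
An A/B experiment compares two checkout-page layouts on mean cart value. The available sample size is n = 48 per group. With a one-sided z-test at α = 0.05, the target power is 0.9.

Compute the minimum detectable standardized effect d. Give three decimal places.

Need Φ(δ − 1.645) = 0.9, so δ = 1.645 + 1.282 = 2.926.
δ = d·√(n/2) ⇒ d = δ/√(n/2) = 2.926/√(48/2) = 0.5973.

d ≈ 0.597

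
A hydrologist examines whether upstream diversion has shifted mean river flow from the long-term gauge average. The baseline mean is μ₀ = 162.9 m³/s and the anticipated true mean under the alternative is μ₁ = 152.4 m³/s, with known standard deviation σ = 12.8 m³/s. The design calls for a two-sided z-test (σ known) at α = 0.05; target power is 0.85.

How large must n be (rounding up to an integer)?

n = 14

Standardized effect: d = |μ₁ − μ₀| / σ = |152.4 − 162.9| / 12.8 = 0.8203
Set Φ(δ − 1.960) = 0.85; then δ − 1.960 = Φ⁻¹(0.85) = 1.036, giving δ = 2.996.
(The Φ(−δ − z_{α/2}) term is vanishingly small for δ > 0 and is dropped in the standard sample-size formula.)
δ = d·√n ⇒ n = (δ/d)² = (2.996 / 0.8203)² = 13.34.
Rounding up, n = 14.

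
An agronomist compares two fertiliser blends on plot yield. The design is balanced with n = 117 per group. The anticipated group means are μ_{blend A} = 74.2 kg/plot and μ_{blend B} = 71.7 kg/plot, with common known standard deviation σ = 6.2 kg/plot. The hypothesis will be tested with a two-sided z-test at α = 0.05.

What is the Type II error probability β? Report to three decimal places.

Standardized effect: d = |μ_{blend A} − μ_{blend B}| / σ = |74.2 − 71.7| / 6.2 = 0.4032
Noncentrality parameter: δ = d·√(n/2) = 0.4032 × √(117/2) = 3.0841
Two-sided α = 0.05 → critical value z_{0.025} = 1.960.
Power = Φ(δ − 1.960) + Φ(−δ − 1.960) = Φ(1.124) + Φ(-5.044) = 0.8695 + 0.0000 = 0.8695.
Type II error: β = 1 − power = 1 − 0.8695 = 0.1305.

β ≈ 0.130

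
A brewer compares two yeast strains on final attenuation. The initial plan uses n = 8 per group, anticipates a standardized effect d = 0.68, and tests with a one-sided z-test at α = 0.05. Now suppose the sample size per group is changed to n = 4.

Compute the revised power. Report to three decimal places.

With n = 4 per group: δ = d·√(n/2) = 0.68 × √(4/2) = 0.9617. Critical value z_{0.05} = 1.645.
Revised power = P(Z > 1.645 − δ) = Φ(-0.683) = 0.2472.

Power ≈ 0.247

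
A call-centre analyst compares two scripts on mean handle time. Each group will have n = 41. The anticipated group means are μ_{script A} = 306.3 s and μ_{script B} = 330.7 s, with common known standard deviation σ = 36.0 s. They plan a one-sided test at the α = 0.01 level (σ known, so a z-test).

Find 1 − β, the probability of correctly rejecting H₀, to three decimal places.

Standardized effect: d = |μ_{script A} − μ_{script B}| / σ = |306.3 − 330.7| / 36.0 = 0.6778
Noncentrality parameter: δ = d·√(n/2) = 0.6778 × √(41/2) = 3.0688
Critical value for a one-sided test at α = 0.01: z_α = 2.326.
Power = Φ(δ − 2.326) = Φ(0.742) = 0.7711.

Power ≈ 0.771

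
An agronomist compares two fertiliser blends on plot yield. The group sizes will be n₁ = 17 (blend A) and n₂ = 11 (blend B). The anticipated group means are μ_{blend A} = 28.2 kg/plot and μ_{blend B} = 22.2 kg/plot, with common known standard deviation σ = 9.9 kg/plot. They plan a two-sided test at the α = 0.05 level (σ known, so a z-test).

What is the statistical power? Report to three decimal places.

Power ≈ 0.347

Standardized effect: d = |μ_{blend A} − μ_{blend B}| / σ = |28.2 − 22.2| / 9.9 = 0.6061
Noncentrality parameter: δ = d / √(1/n₁ + 1/n₂) = 0.6061 / √(1/17 + 1/11) = 1.5662
Two-sided α = 0.05 → critical value z_{0.025} = 1.960.
Power = Φ(δ − 1.960) + Φ(−δ − 1.960) = Φ(-0.394) + Φ(-3.526) = 0.3469 + 0.0002 = 0.3471.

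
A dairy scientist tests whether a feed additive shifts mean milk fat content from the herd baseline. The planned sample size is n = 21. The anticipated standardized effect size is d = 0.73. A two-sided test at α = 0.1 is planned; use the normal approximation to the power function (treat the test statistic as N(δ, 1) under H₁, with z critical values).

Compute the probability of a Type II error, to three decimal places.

Noncentrality parameter: δ = d·√n = 0.73 × √21 = 3.3453
Critical value for a two-sided test at α = 0.1: z_{α/2} = 1.645.
Power = Φ(δ − 1.645) + Φ(−δ − 1.645) = Φ(1.700) + Φ(-4.990) = 0.9555 + 0.0000 = 0.9555.
Type II error: β = 1 − power = 1 − 0.9555 = 0.0445.

β ≈ 0.045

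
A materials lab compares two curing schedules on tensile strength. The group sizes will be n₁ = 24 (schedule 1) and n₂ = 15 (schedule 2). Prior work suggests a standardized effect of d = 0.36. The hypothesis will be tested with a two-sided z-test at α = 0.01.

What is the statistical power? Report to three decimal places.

Noncentrality parameter: δ = d / √(1/n₁ + 1/n₂) = 0.36 / √(1/24 + 1/15) = 1.0938
Critical value for a two-sided test at α = 0.01: z_{α/2} = 2.576.
Power = Φ(δ − 2.576) + Φ(−δ − 2.576) = Φ(-1.482) + Φ(-3.670) = 0.0692 + 0.0001 = 0.0693.

Power ≈ 0.069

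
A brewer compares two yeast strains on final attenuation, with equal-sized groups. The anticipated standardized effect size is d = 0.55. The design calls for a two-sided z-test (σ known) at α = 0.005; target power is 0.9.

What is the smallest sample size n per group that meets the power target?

For power 0.9 need Φ(δ − z_{0.0025}) = 0.9, so δ = z_{0.0025} + z_{0.10} = 2.807 + 1.282 = 4.089.
(The Φ(−δ − z_{α/2}) term is vanishingly small for δ > 0 and is dropped in the standard sample-size formula.)
δ = d·√(n/2) ⇒ n = 2(δ/d)² = 2 × (4.089 / 0.55)² = 110.52.
Rounding up, n = 111 per group.

n = 111 per group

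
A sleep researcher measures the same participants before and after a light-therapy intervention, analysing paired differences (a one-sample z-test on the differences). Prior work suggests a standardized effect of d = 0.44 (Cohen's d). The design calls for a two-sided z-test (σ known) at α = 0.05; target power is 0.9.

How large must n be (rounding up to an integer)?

For power 0.9 need Φ(δ − z_{0.025}) = 0.9, so δ = z_{0.025} + z_{0.10} = 1.960 + 1.282 = 3.242.
(The Φ(−δ − z_{α/2}) term is vanishingly small for δ > 0 and is dropped in the standard sample-size formula.)
δ = d·√n ⇒ n = (δ/d)² = (3.242 / 0.44)² = 54.27.
Round up to the next whole unit.

n = 55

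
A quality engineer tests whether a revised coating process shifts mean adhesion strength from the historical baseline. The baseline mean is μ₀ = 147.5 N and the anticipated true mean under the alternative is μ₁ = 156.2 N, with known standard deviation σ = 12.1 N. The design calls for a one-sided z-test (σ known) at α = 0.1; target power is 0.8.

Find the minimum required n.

n = 9

Standardized effect: d = |μ₁ − μ₀| / σ = |156.2 − 147.5| / 12.1 = 0.7190
Set Φ(δ − 1.282) = 0.8; then δ − 1.282 = Φ⁻¹(0.8) = 0.842, giving δ = 2.123.
δ = d·√n ⇒ n = (δ/d)² = (2.123 / 0.7190)² = 8.72.
Rounding up, n = 9.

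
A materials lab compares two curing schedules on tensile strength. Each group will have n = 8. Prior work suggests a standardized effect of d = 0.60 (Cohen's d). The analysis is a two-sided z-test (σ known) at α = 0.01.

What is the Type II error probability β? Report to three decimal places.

Noncentrality parameter: δ = d·√(n/2) = 0.60 × √(8/2) = 1.2000
Two-sided α = 0.01 → critical value z_{0.005} = 2.576.
Power = Φ(δ − 2.576) + Φ(−δ − 2.576) = Φ(-1.376) + Φ(-3.776) = 0.0844 + 0.0001 = 0.0845.
Type II error: β = 1 − power = 1 − 0.0845 = 0.9155.

β ≈ 0.915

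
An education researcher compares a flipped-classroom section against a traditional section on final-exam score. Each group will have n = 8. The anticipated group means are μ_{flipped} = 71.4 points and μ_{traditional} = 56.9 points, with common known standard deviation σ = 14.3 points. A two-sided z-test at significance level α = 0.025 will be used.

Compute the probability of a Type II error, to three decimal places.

β ≈ 0.584

Standardized effect: d = |μ_{flipped} − μ_{traditional}| / σ = |71.4 − 56.9| / 14.3 = 1.0140
Noncentrality parameter: δ = d·√(n/2) = 1.0140 × √(8/2) = 2.0280
Critical value for a two-sided test at α = 0.025: z_{α/2} = 2.241.
Power = Φ(δ − 2.241) + Φ(−δ − 2.241) = Φ(-0.213) + Φ(-4.269) = 0.4155 + 0.0000 = 0.4155.
Type II error: β = 1 − power = 1 − 0.4155 = 0.5845.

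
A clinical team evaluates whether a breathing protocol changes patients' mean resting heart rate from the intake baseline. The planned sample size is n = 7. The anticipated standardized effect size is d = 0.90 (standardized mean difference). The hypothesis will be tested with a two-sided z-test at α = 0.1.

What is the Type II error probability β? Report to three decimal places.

β ≈ 0.231

Noncentrality parameter: δ = d·√n = 0.90 × √7 = 2.3812
Critical value for a two-sided test at α = 0.1: z_{α/2} = 1.645.
Power = Φ(δ − 1.645) + Φ(−δ − 1.645) = Φ(0.736) + Φ(-4.026) = 0.7692 + 0.0000 = 0.7693.
Type II error: β = 1 − power = 1 − 0.7693 = 0.2307.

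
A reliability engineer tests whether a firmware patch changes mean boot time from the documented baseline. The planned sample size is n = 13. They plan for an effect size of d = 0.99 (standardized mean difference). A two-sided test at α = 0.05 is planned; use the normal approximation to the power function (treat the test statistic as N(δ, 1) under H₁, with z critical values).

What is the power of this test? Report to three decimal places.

Power ≈ 0.946

Noncentrality parameter: δ = d·√n = 0.99 × √13 = 3.5695
Critical value for a two-sided test at α = 0.05: z_{α/2} = 1.960.
Power = Φ(δ − 1.960) + Φ(−δ − 1.960) = Φ(1.610) + Φ(-5.529) = 0.9462 + 0.0000 = 0.9462.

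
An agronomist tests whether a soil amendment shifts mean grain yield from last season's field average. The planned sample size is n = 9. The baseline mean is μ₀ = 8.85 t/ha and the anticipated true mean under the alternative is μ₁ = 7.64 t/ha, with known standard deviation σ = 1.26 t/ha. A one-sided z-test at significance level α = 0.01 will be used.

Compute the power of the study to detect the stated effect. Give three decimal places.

Power ≈ 0.710

Standardized effect: d = |μ₁ − μ₀| / σ = |7.64 − 8.85| / 1.26 = 0.9603
Noncentrality parameter: δ = d·√n = 0.9603 × √9 = 2.8810
Critical value for a one-sided test at α = 0.01: z_α = 2.326.
Power = P(Z > 2.326 − δ) = Φ(0.555) = 0.7104.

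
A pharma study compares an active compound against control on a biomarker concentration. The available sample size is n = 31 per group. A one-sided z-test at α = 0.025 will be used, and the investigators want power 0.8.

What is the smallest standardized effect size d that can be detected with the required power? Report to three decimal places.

Required noncentrality: δ = z_{0.025} + z_{0.20} = 1.960 + 0.842 = 2.802.
δ = d·√(n/2) ⇒ d = δ/√(n/2) = 2.802/√(31/2) = 0.7116.

d ≈ 0.712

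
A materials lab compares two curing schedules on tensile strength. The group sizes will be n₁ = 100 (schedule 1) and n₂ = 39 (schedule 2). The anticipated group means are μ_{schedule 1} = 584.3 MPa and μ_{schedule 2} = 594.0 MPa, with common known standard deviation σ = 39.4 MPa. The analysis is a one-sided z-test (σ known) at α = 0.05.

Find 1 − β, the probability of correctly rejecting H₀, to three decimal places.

Power ≈ 0.367

Standardized effect: d = |μ_{schedule 1} − μ_{schedule 2}| / σ = |584.3 − 594.0| / 39.4 = 0.2462
Noncentrality parameter: δ = d / √(1/n₁ + 1/n₂) = 0.2462 / √(1/100 + 1/39) = 1.3041
One-sided α = 0.05 → critical value z_{0.05} = 1.645.
Power = P(Z > 1.645 − δ) = Φ(-0.341) = 0.3666.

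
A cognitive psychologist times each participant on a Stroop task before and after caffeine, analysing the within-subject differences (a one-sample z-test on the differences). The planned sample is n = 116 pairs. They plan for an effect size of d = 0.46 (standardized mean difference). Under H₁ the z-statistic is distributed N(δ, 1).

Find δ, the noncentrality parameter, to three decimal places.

δ ≈ 4.954

δ = d·√n = 0.46 × √116 = 4.9544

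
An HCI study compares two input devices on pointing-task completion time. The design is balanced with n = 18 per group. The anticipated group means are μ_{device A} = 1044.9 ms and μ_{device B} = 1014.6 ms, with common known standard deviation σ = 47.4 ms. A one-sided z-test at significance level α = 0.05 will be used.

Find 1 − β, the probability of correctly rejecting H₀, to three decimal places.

Power ≈ 0.608

Standardized effect: d = |μ_{device A} − μ_{device B}| / σ = |1044.9 − 1014.6| / 47.4 = 0.6392
Noncentrality parameter: δ = d·√(n/2) = 0.6392 × √(18/2) = 1.9177
One-sided α = 0.05 → critical value z_{0.05} = 1.645.
Power = Φ(δ − 1.645) = Φ(0.273) = 0.6075.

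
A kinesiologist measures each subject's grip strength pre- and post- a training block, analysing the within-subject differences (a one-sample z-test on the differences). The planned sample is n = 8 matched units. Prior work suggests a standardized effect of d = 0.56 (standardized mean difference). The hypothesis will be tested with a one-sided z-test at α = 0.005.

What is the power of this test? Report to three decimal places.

Noncentrality parameter: δ = d·√n = 0.56 × √8 = 1.5839
One-sided α = 0.005 → critical value z_{0.005} = 2.576.
Power = P(Z > 2.576 − δ) = Φ(-0.992) = 0.1606.

Power ≈ 0.161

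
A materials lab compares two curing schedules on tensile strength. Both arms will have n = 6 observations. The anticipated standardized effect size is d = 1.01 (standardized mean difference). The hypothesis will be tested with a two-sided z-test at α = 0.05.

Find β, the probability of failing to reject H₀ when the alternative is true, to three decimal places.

β ≈ 0.583

Noncentrality parameter: δ = d·√(n/2) = 1.01 × √(6/2) = 1.7494
Two-sided α = 0.05 → critical value z_{0.025} = 1.960.
Power = Φ(δ − 1.960) + Φ(−δ − 1.960) = Φ(-0.211) + Φ(-3.709) = 0.4166 + 0.0001 = 0.4167.
Type II error: β = 1 − power = 1 − 0.4167 = 0.5833.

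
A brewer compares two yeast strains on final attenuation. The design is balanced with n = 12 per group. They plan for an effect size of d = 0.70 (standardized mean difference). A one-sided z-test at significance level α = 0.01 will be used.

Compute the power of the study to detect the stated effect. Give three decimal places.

Noncentrality parameter: δ = d·√(n/2) = 0.70 × √(12/2) = 1.7146
Critical value for a one-sided test at α = 0.01: z_α = 2.326.
Power = Φ(δ − 2.326) = Φ(-0.612) = 0.2704.

Power ≈ 0.270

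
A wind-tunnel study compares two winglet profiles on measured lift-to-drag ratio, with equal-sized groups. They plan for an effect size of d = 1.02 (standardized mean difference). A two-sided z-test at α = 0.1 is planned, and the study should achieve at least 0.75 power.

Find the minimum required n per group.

n = 11 per group

For power 0.75 need Φ(δ − z_{0.05}) = 0.75, so δ = z_{0.05} + z_{0.25} = 1.645 + 0.674 = 2.319.
(The Φ(−δ − z_{α/2}) term is vanishingly small for δ > 0 and is dropped in the standard sample-size formula.)
δ = d·√(n/2) ⇒ n = 2(δ/d)² = 2 × (2.319 / 1.02)² = 10.34.
Round up to the next whole unit.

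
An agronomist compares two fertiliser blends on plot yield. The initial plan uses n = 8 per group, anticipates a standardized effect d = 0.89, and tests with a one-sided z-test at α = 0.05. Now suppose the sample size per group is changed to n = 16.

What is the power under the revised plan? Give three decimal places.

With n = 16 per group: δ = d·√(n/2) = 0.89 × √(16/2) = 2.5173. Critical value z_{0.05} = 1.645.
Revised power = P(Z > 1.645 − δ) = Φ(0.872) = 0.8085.

Power ≈ 0.809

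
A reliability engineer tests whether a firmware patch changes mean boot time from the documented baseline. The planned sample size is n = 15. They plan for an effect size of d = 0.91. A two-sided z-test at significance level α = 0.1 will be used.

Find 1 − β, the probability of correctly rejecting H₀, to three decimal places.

Power ≈ 0.970

Noncentrality parameter: λ = d·√n = 0.91 × √15 = 3.5244
Two-sided α = 0.1 → critical value z_{0.05} = 1.645.
Power = Φ(λ − 1.645) + Φ(−λ − 1.645) = Φ(1.880) + Φ(-5.169) = 0.9699 + 0.0000 = 0.9699.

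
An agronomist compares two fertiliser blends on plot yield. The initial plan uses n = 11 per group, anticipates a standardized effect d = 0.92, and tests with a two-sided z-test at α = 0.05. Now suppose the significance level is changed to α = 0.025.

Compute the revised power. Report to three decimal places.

Power ≈ 0.467

δ = d·√(n/2) = 0.92 × √(11/2) = 2.1576 (unchanged). New critical value: z_{0.0125} = 2.241.
Revised power = Φ(δ − 2.241) + Φ(−δ − 2.241) = Φ(-0.084) + Φ(-4.399) = 0.4666 + 0.0000 = 0.4666.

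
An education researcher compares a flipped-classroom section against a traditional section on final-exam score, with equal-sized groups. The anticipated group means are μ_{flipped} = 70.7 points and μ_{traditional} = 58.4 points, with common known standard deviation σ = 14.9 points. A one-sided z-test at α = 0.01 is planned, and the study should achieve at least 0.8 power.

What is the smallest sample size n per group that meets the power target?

Standardized effect: d = |μ_{flipped} − μ_{traditional}| / σ = |70.7 − 58.4| / 14.9 = 0.8255
For power 0.8 need Φ(δ − z_{0.01}) = 0.8, so δ = z_{0.01} + z_{0.20} = 2.326 + 0.842 = 3.168.
δ = d·√(n/2) ⇒ n = 2(δ/d)² = 2 × (3.168 / 0.8255)² = 29.45.
Rounding up, n = 30 per group.

n = 30 per group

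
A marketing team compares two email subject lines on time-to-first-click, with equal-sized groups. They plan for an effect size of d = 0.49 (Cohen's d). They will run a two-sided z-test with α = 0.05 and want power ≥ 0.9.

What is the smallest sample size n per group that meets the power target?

Set Φ(δ − 1.960) = 0.9; then δ − 1.960 = Φ⁻¹(0.9) = 1.282, giving δ = 3.242.
(The Φ(−δ − z_{α/2}) term is vanishingly small for δ > 0 and is dropped in the standard sample-size formula.)
δ = d·√(n/2) ⇒ n = 2(δ/d)² = 2 × (3.242 / 0.49)² = 87.53.
Rounding up, n = 88 per group.

n = 88 per group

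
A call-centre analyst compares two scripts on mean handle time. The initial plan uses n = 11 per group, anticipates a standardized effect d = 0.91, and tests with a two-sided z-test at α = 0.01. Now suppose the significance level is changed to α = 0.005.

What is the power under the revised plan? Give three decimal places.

Power ≈ 0.251

δ = d·√(n/2) = 0.91 × √(11/2) = 2.1341 (unchanged). New critical value: z_{0.0025} = 2.807.
Revised power = Φ(δ − 2.807) + Φ(−δ − 2.807) = Φ(-0.673) + Φ(-4.941) = 0.2505 + 0.0000 = 0.2505.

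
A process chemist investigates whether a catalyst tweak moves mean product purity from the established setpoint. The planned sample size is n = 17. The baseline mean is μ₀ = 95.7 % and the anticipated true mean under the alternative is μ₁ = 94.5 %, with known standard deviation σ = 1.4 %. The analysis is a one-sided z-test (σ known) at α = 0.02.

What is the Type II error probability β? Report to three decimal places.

β ≈ 0.069

Standardized effect: d = |μ₁ − μ₀| / σ = |94.5 − 95.7| / 1.4 = 0.8571
Noncentrality parameter: δ = d·√n = 0.8571 × √17 = 3.5341
Critical value for a one-sided test at α = 0.02: z_α = 2.054.
Power = Φ(δ − 2.054) = Φ(1.480) = 0.9306.
Type II error: β = 1 − power = 1 − 0.9306 = 0.0694.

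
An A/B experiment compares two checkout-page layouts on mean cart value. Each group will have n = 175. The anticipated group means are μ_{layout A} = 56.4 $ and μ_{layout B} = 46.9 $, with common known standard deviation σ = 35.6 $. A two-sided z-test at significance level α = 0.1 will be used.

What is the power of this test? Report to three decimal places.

Standardized effect: d = |μ_{layout A} − μ_{layout B}| / σ = |56.4 − 46.9| / 35.6 = 0.2669
Noncentrality parameter: δ = d·√(n/2) = 0.2669 × √(175/2) = 2.4962
Two-sided α = 0.1 → critical value z_{0.05} = 1.645.
Power = Φ(δ − 1.645) + Φ(−δ − 1.645) = Φ(0.851) + Φ(-4.141) = 0.8027 + 0.0000 = 0.8027.

Power ≈ 0.803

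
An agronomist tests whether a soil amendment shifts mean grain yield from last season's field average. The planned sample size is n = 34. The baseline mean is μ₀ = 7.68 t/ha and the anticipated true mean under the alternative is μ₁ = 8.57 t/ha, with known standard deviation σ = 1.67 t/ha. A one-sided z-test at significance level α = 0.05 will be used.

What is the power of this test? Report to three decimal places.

Standardized effect: d = |μ₁ − μ₀| / σ = |8.57 − 7.68| / 1.67 = 0.5329
Noncentrality parameter: δ = d·√n = 0.5329 × √34 = 3.1075
Critical value for a one-sided test at α = 0.05: z_α = 1.645.
Power = P(Z > 1.645 − δ) = Φ(1.463) = 0.9282.

Power ≈ 0.928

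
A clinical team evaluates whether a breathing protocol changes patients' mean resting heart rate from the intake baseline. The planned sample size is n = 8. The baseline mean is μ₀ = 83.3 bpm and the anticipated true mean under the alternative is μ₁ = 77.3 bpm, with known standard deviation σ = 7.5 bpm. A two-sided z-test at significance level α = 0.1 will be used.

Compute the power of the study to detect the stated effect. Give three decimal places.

Power ≈ 0.732

Standardized effect: d = |μ₁ − μ₀| / σ = |77.3 − 83.3| / 7.5 = 0.8000
Noncentrality parameter: δ = d·√n = 0.8000 × √8 = 2.2627
Two-sided α = 0.1 → critical value z_{0.05} = 1.645.
Power = Φ(δ − 1.645) + Φ(−δ − 1.645) = Φ(0.618) + Φ(-3.908) = 0.7317 + 0.0000 = 0.7317.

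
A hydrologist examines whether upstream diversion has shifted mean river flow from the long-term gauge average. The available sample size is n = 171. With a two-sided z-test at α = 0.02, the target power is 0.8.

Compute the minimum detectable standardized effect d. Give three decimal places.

d ≈ 0.242

Need Φ(δ − 2.326) = 0.8, so δ = 2.326 + 0.842 = 3.168.
(Lower-tail contribution to power is negligible for δ > 0.)
δ = d·√n ⇒ d = δ/√n = 3.168/√171 = 0.2423.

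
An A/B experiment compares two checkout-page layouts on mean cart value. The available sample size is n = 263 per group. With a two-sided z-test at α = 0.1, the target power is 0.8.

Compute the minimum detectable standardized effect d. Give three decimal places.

d ≈ 0.217

Need Φ(δ − 1.645) = 0.8, so δ = 1.645 + 0.842 = 2.486.
(Lower-tail contribution to power is negligible for δ > 0.)
δ = d·√(n/2) ⇒ d = δ/√(n/2) = 2.486/√(263/2) = 0.2168.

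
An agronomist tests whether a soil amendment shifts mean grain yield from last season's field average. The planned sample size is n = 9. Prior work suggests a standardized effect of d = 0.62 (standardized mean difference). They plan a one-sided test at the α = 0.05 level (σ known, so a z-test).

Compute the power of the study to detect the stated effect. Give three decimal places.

Power ≈ 0.585

Noncentrality parameter: δ = d·√n = 0.62 × √9 = 1.8600
Critical value for a one-sided test at α = 0.05: z_α = 1.645.
Power = P(Z > 1.645 − δ) = Φ(0.215) = 0.5852.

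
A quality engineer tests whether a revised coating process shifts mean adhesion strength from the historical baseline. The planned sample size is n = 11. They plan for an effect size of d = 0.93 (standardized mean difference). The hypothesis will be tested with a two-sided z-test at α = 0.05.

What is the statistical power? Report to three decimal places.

Power ≈ 0.870

Noncentrality parameter: δ = d·√n = 0.93 × √11 = 3.0845
Critical value for a two-sided test at α = 0.05: z_{α/2} = 1.960.
Power = Φ(δ − 1.960) + Φ(−δ − 1.960) = Φ(1.124) + Φ(-5.044) = 0.8696 + 0.0000 = 0.8696.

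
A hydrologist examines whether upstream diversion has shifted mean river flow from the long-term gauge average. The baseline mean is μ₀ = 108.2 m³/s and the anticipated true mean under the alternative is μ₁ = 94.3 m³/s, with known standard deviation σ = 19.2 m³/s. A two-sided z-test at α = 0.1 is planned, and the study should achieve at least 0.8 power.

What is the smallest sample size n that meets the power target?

n = 12

Standardized effect: d = |μ₁ − μ₀| / σ = |94.3 − 108.2| / 19.2 = 0.7240
For power 0.8 need Φ(δ − z_{0.05}) = 0.8, so δ = z_{0.05} + z_{0.20} = 1.645 + 0.842 = 2.486.
(Ignoring the negligible lower-tail rejection probability gives the usual closed-form inversion.)
δ = d·√n ⇒ n = (δ/d)² = (2.486 / 0.7240)² = 11.80.
Round up to the next whole unit.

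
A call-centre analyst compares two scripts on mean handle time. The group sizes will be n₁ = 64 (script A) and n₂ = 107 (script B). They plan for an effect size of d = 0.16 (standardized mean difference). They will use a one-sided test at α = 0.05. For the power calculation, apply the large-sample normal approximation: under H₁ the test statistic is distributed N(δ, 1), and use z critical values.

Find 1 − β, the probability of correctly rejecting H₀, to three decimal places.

Noncentrality parameter: δ = d / √(1/n₁ + 1/n₂) = 0.16 / √(1/64 + 1/107) = 1.0125
Critical value for a one-sided test at α = 0.05: z_α = 1.645.
Power = P(Z > 1.645 − δ) = Φ(-0.632) = 0.2636.

Power ≈ 0.264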